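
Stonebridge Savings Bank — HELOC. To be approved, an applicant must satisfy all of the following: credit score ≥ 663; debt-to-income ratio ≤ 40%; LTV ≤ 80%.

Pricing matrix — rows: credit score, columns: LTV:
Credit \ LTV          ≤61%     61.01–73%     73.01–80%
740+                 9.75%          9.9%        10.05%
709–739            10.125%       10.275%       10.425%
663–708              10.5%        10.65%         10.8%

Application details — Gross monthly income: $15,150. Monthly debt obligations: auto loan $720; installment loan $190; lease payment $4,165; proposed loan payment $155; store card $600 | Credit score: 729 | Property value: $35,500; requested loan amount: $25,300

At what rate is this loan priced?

Credit score 729 ≥ 663; Total monthly debts = (720 + 190 + 4,165 + 155 + 600) = 5,830. DTI = 5,830/15,150 = 38.5% ≤ 40%
LTV: 25,300 ÷ 35,500 = 71.3%, within 80% cap
Score 729 is in the 709–739 band; LTV 71.3% is in the 61.01–73% band → 10.275%.

10.275%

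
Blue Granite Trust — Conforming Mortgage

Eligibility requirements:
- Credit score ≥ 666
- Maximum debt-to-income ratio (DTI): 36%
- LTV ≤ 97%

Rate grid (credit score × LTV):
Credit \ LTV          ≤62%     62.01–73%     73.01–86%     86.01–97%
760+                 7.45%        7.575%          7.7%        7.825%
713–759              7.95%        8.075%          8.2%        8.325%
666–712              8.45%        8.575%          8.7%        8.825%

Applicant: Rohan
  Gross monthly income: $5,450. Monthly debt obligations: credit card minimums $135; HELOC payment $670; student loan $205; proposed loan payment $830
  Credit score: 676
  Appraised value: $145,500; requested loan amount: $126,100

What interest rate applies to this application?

8.825%

Credit score 676 ≥ 666; Total monthly debts = (135 + 670 + 205 + 830) = 1,840. DTI: 1,840 ÷ 5,450 = 33.8%, within the 36% cap
LTV = 126,100/145,500 = 86.7% ≤ 97%
Row: 676 falls in 666–712. Column: 86.7% falls in 86.01–97%. Rate = 8.825%.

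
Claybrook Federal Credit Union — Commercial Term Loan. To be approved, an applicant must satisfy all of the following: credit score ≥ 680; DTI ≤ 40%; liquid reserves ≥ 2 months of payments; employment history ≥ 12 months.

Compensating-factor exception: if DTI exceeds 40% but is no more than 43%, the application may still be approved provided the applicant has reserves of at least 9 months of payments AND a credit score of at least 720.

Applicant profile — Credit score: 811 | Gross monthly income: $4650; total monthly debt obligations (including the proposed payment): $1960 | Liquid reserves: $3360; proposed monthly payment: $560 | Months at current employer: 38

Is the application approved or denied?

Denied

Credit score 811 ≥ 680 (meets base)
DTI = 1,960/4,650 = 42.2% > 40% — standard DTI limit exceeded.
Reserves = 3,360/560 = 6.0 months ≥ 2
Employment 38 ≥ 12 months
42.2% falls in the override range (40%–43%), so the compensating-factor test applies.
Override check — reserves: 6.0 mo (short of 9); score: 811 (ok).
Override conditions not both satisfied; exception does not apply.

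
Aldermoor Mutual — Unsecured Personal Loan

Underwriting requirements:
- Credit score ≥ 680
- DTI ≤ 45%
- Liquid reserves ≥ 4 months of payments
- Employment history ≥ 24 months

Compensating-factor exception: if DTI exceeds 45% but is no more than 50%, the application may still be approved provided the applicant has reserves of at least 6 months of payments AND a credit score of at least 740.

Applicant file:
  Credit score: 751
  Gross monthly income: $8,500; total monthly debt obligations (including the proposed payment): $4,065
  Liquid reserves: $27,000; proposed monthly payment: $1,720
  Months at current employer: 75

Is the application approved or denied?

Approved

Credit score 751 ≥ 680 (meets base)
DTI: 4,065 ÷ 8,500 = 47.8%, over the 45% base limit.
Reserves = 27,000/1,720 = 15.7 months ≥ 4
Employment 75 ≥ 24 months
47.8% falls in the override range (45%–50%), so the compensating-factor test applies.
Reserves 15.7 ≥ 6 months; credit score 751 ≥ 740.
Both override conditions satisfied; DTI exception granted.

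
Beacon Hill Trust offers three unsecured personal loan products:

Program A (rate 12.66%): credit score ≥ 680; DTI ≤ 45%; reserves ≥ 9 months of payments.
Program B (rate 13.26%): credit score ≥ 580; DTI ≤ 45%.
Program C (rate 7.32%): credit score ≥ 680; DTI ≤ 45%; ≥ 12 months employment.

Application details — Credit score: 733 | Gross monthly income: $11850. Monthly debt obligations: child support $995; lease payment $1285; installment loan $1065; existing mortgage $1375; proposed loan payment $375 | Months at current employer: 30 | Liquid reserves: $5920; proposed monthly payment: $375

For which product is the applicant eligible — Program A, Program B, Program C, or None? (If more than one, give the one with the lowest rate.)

Total debts = (995 + 1,285 + 1,065 + 1,375 + 375) = 5,095; DTI = 5,095/11,850 = 43%.
Reserves = 5,920/375 = 15.8 months.
Program A: score 733 ≥ 680; DTI 43% ≤ 45%; reserves 15.8 ≥ 9 mo → qualifies.
Program B: score 733 ≥ 580; DTI 43% ≤ 45% → qualifies.
Program C: score 733 ≥ 680; DTI 43% ≤ 45%; employment 30 ≥ 12 mo → qualifies.
Qualifying: Program A, Program B, Program C. Lowest rate is 7.32% → Program C.

Program C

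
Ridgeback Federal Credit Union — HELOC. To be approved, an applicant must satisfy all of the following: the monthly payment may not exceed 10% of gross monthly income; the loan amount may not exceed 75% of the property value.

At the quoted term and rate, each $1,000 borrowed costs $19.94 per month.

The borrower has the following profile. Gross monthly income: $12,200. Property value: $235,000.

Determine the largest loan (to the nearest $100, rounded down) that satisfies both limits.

Payment cap: 10% × $12,200 = $1,220/month.
At $19.94 per $1,000, that supports 1,220/19.94 × 1,000 ≈ $61,183 → $61,100.
LTV cap: 75% × $235,000 = $176,250 → $176,200.
Binding constraint: payment-to-income.

$61,100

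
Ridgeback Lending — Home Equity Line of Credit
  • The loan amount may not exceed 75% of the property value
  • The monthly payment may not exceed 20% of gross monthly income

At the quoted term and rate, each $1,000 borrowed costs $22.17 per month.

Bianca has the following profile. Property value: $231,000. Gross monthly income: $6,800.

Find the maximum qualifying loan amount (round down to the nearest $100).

Payment cap: 20% × $6,800 = $1,360/month.
At $22.17 per $1,000, that supports 1,360/22.17 × 1,000 ≈ $61,344 → $61,300.
LTV cap: 75% × $231,000 = $173,250 → $173,200.
Binding constraint: payment-to-income.

$61,300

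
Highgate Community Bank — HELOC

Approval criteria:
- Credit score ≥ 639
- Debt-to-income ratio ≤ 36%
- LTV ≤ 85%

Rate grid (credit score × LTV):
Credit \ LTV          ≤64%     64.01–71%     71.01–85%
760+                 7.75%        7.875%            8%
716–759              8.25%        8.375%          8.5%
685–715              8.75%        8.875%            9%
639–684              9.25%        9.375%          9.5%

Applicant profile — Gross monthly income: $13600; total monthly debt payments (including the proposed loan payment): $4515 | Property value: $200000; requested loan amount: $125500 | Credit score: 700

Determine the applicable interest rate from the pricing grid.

Credit score 700 ≥ 639; Debt-to-income = 4,515/13,600 = 33.2% — meets 36% limit
LTV: 125,500 ÷ 200,000 = 62.8%, within 85% cap
Score 700 is in the 685–715 band; LTV 62.8% is in the ≤64% band → 8.75%.

8.75%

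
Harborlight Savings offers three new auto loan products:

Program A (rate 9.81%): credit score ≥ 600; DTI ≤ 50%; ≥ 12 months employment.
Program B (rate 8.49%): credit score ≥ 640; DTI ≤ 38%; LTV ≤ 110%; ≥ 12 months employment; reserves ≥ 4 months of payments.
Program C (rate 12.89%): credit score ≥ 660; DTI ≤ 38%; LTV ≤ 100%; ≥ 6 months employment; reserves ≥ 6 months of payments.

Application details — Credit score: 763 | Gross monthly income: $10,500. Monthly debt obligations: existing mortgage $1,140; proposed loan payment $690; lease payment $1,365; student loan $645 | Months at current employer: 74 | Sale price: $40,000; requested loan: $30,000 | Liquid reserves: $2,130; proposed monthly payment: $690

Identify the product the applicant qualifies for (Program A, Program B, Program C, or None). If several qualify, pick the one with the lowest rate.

Total debts = (1,140 + 690 + 1,365 + 645) = 3,840; DTI = 3,840/10,500 = 36.6%.
LTV = 30,000/40,000 = 75%.
Reserves = 2,130/690 = 3.1 months.
Program A: score 763 ≥ 600; DTI 36.6% ≤ 50%; employment 74 ≥ 12 mo → qualifies.
Program B: score 763 ≥ 640; DTI 36.6% ≤ 38%; LTV 75% ≤ 110%; employment 74 ≥ 12 mo; reserves 3.1 < 4 mo → does not qualify.
Program C: score 763 ≥ 660; DTI 36.6% ≤ 38%; LTV 75% ≤ 100%; employment 74 ≥ 6 mo; reserves 3.1 < 6 mo → does not qualify.

Program A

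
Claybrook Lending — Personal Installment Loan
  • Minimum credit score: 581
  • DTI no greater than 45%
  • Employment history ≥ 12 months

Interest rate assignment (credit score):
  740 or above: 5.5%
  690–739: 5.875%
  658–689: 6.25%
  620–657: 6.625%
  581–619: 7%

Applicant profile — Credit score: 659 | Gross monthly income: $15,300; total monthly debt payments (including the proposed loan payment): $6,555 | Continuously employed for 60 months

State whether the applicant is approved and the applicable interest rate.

Credit score 659 ≥ 581 (meets minimum)
Employment 60 ≥ 12 months
DTI = 6,555/15,300 = 42.8% ≤ 45%
All requirements met. Score 659 falls in the 658–689 tier → 6.25%.

Approved at 6.25%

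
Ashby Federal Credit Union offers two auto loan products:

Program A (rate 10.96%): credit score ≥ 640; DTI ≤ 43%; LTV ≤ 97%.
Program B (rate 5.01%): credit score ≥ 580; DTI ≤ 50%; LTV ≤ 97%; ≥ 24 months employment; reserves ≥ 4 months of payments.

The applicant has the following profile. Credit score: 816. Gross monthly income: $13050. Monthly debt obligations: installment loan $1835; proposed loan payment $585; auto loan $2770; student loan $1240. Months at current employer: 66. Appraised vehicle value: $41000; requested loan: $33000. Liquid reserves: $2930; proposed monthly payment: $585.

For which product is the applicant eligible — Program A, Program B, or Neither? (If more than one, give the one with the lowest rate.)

Total debts = (1,835 + 585 + 2,770 + 1,240) = 6,430; DTI = 6,430/13,050 = 49.3%.
LTV = 33,000/41,000 = 80.5%.
Reserves = 2,930/585 = 5.0 months.
Program A: score 816 ≥ 640; DTI 49.3% > 43%; LTV 80.5% ≤ 97% → does not qualify.
Program B: score 816 ≥ 580; DTI 49.3% ≤ 50%; LTV 80.5% ≤ 97%; employment 66 ≥ 24 mo; reserves 5.0 ≥ 4 mo → qualifies.

Program B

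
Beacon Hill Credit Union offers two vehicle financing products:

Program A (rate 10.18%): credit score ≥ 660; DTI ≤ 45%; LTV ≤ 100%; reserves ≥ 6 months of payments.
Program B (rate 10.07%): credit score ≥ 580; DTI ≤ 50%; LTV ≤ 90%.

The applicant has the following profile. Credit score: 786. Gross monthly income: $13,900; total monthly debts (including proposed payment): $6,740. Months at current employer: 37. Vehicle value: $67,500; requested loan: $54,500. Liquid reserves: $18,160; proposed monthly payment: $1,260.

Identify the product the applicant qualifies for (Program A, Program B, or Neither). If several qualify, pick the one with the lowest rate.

DTI = 6,740/13,900 = 48.5%.
LTV = 54,500/67,500 = 80.7%.
Reserves = 18,160/1,260 = 14.4 months.
Program A: score 786 ≥ 660; DTI 48.5% > 45%; LTV 80.7% ≤ 100%; reserves 14.4 ≥ 6 mo → does not qualify.
Program B: score 786 ≥ 580; DTI 48.5% ≤ 50%; LTV 80.7% ≤ 90% → qualifies.

Program B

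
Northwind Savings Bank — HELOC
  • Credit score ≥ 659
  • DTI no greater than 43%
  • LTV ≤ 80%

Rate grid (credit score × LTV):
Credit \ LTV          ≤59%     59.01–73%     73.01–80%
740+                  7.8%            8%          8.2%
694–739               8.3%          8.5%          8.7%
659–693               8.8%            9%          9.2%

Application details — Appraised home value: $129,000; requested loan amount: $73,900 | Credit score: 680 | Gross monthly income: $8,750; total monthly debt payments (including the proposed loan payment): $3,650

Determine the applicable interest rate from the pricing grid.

Credit score 680 ≥ 659; Debt-to-income = 3,650/8,750 = 41.7% — meets 43% limit
LTV = 73,900/129,000 = 57.3% ≤ 80%
Row: 680 falls in 659–693. Column: 57.3% falls in ≤59%. Rate = 8.8%.

8.8%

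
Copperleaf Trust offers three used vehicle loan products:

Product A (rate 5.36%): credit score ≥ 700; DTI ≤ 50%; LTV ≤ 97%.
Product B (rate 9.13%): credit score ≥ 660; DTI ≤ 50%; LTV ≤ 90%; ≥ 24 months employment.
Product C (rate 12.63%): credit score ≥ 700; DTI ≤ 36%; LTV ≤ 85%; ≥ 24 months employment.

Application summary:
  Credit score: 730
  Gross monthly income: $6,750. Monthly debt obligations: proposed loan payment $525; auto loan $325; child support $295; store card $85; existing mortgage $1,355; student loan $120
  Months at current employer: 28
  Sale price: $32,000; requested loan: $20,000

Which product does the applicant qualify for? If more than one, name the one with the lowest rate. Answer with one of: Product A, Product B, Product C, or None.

Total debts = (525 + 325 + 295 + 85 + 1,355 + 120) = 2,705; DTI = 2,705/6,750 = 40.1%.
LTV = 20,000/32,000 = 62.5%.
Product A: score 730 ≥ 700; DTI 40.1% ≤ 50%; LTV 62.5% ≤ 97% → qualifies.
Product B: score 730 ≥ 660; DTI 40.1% ≤ 50%; LTV 62.5% ≤ 90%; employment 28 ≥ 24 mo → qualifies.
Product C: score 730 ≥ 700; DTI 40.1% > 36%; LTV 62.5% ≤ 85%; employment 28 ≥ 24 mo → does not qualify.
Qualifying: Product A, Product B. Lowest rate is 5.36% → Product A.

Product A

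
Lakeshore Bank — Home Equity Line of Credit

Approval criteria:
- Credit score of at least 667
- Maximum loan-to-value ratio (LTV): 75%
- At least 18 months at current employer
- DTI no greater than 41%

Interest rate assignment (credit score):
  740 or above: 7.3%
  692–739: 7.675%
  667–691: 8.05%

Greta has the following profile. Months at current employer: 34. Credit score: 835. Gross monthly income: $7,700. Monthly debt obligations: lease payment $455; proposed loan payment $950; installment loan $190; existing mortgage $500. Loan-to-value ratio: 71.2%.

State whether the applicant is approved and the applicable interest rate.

Approved at 7.3%

Credit score 835 ≥ 667 (meets minimum)
Total monthly debts = (455 + 950 + 190 + 500) = 2,095. DTI = 2,095/7,700 = 27.2% ≤ 41%
LTV 71.2% ≤ 75%
Employment 34 ≥ 18 months
All requirements met. Score 835 falls in the 740 or above tier → 7.3%.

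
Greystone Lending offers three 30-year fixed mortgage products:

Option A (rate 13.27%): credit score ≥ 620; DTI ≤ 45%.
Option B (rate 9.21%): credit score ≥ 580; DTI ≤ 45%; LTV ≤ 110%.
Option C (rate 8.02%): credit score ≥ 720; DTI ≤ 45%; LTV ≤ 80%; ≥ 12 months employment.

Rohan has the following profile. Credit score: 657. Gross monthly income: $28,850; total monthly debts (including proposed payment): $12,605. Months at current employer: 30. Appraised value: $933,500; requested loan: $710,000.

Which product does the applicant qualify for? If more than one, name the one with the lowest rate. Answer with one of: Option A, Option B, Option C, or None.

Option B

DTI = 12,605/28,850 = 43.7%.
LTV = 710,000/933,500 = 76.1%.
Option A: score 657 ≥ 620; DTI 43.7% ≤ 45% → qualifies.
Option B: score 657 ≥ 580; DTI 43.7% ≤ 45%; LTV 76.1% ≤ 110% → qualifies.
Option C: score 657 < 720; DTI 43.7% ≤ 45%; LTV 76.1% ≤ 80%; employment 30 ≥ 12 mo → does not qualify.
Qualifying: Option A, Option B. Lowest rate is 9.21% → Option B.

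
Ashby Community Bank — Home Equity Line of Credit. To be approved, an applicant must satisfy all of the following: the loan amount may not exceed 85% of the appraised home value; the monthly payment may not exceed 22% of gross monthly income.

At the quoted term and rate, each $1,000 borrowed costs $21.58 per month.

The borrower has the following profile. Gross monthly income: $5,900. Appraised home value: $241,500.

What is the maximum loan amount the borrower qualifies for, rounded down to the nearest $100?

Payment cap: 22% × $5,900 = $1,298/month.
At $21.58 per $1,000, that supports 1,298/21.58 × 1,000 ≈ $60,148 → $60,100.
LTV cap: 85% × $241,500 = $205,275 → $205,200.
Binding constraint: payment-to-income.

$60,100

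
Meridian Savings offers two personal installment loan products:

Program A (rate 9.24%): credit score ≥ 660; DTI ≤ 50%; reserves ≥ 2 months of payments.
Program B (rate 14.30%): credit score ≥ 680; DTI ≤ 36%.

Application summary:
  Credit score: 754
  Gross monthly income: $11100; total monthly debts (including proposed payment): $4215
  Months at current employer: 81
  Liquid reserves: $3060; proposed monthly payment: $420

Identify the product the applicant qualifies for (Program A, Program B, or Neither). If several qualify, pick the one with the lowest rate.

DTI = 4,215/11,100 = 38%.
Reserves = 3,060/420 = 7.3 months.
Program A: score 754 ≥ 660; DTI 38% ≤ 50%; reserves 7.3 ≥ 2 mo → qualifies.
Program B: score 754 ≥ 680; DTI 38% > 36% → does not qualify.

Program A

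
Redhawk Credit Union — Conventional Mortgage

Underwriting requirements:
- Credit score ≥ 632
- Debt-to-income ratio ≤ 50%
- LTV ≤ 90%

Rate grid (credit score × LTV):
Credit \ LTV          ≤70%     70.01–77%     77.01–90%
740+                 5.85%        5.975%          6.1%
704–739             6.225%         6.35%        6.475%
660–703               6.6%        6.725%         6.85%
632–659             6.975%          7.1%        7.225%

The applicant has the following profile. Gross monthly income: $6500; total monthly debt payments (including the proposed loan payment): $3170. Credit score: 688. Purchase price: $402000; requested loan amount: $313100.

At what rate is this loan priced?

6.85%

Credit score 688 ≥ 632; DTI: 3,170 ÷ 6,500 = 48.8%, within the 50% cap
LTV: 313,100 ÷ 402,000 = 77.9%, within 90% cap
Row: 688 falls in 660–703. Column: 77.9% falls in 77.01–90%. Rate = 6.85%.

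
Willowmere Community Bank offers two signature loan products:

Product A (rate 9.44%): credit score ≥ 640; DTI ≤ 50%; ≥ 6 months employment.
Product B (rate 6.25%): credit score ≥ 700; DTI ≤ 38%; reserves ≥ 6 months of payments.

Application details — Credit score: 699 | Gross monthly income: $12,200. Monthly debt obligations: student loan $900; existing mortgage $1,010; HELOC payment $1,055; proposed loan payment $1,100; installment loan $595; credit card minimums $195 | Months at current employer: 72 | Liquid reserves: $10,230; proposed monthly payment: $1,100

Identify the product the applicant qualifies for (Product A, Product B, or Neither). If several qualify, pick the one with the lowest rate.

Product A

Total debts = (900 + 1,010 + 1,055 + 1,100 + 595 + 195) = 4,855; DTI = 4,855/12,200 = 39.8%.
Reserves = 10,230/1,100 = 9.3 months.
Product A: score 699 ≥ 640; DTI 39.8% ≤ 50%; employment 72 ≥ 6 mo → qualifies.
Product B: score 699 < 700; DTI 39.8% > 38%; reserves 9.3 ≥ 6 mo → does not qualify.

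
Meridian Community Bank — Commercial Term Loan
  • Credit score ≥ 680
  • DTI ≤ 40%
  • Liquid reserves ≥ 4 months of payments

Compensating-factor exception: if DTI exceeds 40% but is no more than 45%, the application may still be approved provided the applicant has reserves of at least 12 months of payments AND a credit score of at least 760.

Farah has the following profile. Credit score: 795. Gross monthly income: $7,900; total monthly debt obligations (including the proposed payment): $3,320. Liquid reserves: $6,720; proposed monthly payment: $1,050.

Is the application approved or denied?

Credit score 795 ≥ 680 (meets base)
DTI: 3,320 ÷ 7,900 = 42%, over the 40% base limit.
Reserves: 6,720 ÷ 1,050 = 6.4 months (meets 4-month minimum)
42% falls in the override range (40%–45%), so the compensating-factor test applies.
Reserves 6.4 < 12 months; credit score 795 ≥ 760.
Compensating-factor requirement not fully met.

Denied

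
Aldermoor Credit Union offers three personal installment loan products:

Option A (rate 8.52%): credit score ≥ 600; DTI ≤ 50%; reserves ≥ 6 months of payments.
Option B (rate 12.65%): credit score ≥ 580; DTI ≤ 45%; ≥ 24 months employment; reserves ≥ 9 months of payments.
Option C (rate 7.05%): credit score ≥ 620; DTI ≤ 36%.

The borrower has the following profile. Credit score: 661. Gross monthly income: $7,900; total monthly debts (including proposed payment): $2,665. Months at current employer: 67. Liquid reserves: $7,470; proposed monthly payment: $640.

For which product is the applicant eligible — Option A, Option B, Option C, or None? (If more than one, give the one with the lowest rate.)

DTI = 2,665/7,900 = 33.7%.
Reserves = 7,470/640 = 11.7 months.
Option A: score 661 ≥ 600; DTI 33.7% ≤ 50%; reserves 11.7 ≥ 6 mo → qualifies.
Option B: score 661 ≥ 580; DTI 33.7% ≤ 45%; employment 67 ≥ 24 mo; reserves 11.7 ≥ 9 mo → qualifies.
Option C: score 661 ≥ 620; DTI 33.7% ≤ 36% → qualifies.
Qualifying: Option A, Option B, Option C. Lowest rate is 7.05% → Option C.

Option C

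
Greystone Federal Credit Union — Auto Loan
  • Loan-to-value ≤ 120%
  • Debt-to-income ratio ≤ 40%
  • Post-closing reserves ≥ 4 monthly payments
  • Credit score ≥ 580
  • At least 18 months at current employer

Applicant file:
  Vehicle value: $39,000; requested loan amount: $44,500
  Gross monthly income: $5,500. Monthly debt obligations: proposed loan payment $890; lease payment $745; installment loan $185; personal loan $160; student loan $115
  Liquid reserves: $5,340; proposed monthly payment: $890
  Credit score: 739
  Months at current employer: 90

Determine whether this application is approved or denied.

Loan-to-value = 44,500/39,000 = 114.1% — pass (120% max)
Total monthly debts = (890 + 745 + 185 + 160 + 115) = 2,095. Debt-to-income = 2,095/5,500 = 38.1% — meets 40% limit
Liquid reserves cover 5,340/890 = 6.0 months — ≥ 4 required
Credit score 739 ≥ 580 (meets)
Employment 90 ≥ 18 months
All criteria satisfied.

Approved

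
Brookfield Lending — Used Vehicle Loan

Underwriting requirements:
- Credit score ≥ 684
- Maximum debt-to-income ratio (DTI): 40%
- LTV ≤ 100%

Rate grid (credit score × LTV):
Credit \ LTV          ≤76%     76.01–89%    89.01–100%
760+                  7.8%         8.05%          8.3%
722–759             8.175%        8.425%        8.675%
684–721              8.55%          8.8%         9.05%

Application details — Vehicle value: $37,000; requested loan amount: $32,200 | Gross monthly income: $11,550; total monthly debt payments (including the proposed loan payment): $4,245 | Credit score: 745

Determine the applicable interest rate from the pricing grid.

8.425%

Credit score 745 ≥ 684; DTI: 4,245 ÷ 11,550 = 36.8%, within the 40% cap
LTV: 32,200 ÷ 37,000 = 87%, within 100% cap
Score 745 is in the 722–759 band; LTV 87% is in the 76.01–89% band → 8.425%.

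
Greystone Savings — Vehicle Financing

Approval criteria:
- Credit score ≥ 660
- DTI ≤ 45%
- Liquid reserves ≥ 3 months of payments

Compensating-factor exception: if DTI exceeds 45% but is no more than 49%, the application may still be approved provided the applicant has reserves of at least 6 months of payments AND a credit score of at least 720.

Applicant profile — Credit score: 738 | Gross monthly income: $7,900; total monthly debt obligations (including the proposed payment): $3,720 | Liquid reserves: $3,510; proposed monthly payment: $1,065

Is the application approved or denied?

Denied

Credit score 738 ≥ 660 (meets base)
DTI: 3,720 ÷ 7,900 = 47.1%, over the 45% base limit.
Reserves: 3,510 ÷ 1,065 = 3.3 months (meets 3-month minimum)
DTI 47.1% is within the 45%–49% exception band; checking compensating factors.
Reserves 3.3 < 6 months; credit score 738 ≥ 720.
Compensating-factor requirement not fully met.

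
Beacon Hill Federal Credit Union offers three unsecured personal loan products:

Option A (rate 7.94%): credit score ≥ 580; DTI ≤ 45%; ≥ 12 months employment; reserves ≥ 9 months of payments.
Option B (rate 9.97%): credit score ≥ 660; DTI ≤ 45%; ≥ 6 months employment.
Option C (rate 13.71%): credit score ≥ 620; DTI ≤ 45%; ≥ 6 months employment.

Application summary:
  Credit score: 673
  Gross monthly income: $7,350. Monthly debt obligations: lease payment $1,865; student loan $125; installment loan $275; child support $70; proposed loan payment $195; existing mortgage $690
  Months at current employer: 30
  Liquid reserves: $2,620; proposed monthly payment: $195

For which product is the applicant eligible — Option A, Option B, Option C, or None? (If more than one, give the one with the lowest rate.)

Option A

Total debts = (1,865 + 125 + 275 + 70 + 195 + 690) = 3,220; DTI = 3,220/7,350 = 43.8%.
Reserves = 2,620/195 = 13.4 months.
Option A: score 673 ≥ 580; DTI 43.8% ≤ 45%; employment 30 ≥ 12 mo; reserves 13.4 ≥ 9 mo → qualifies.
Option B: score 673 ≥ 660; DTI 43.8% ≤ 45%; employment 30 ≥ 6 mo → qualifies.
Option C: score 673 ≥ 620; DTI 43.8% ≤ 45%; employment 30 ≥ 6 mo → qualifies.
Qualifying: Option A, Option B, Option C. Lowest rate is 7.94% → Option A.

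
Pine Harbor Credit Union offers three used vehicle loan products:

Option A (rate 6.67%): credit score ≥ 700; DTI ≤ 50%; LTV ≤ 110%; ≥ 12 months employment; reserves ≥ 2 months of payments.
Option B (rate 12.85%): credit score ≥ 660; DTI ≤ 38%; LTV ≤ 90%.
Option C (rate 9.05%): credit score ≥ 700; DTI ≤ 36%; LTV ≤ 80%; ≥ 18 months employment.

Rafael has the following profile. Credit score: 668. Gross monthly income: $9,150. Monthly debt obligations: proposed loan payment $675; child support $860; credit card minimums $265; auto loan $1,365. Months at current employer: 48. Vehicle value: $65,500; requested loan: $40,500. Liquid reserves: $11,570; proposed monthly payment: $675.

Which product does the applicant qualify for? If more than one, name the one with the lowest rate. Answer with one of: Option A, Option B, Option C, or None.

Total debts = (675 + 860 + 265 + 1,365) = 3,165; DTI = 3,165/9,150 = 34.6%.
LTV = 40,500/65,500 = 61.8%.
Reserves = 11,570/675 = 17.1 months.
Option A: score 668 < 700; DTI 34.6% ≤ 50%; LTV 61.8% ≤ 110%; employment 48 ≥ 12 mo; reserves 17.1 ≥ 2 mo → does not qualify.
Option B: score 668 ≥ 660; DTI 34.6% ≤ 38%; LTV 61.8% ≤ 90% → qualifies.
Option C: score 668 < 700; DTI 34.6% ≤ 36%; LTV 61.8% ≤ 80%; employment 48 ≥ 18 mo → does not qualify.

Option B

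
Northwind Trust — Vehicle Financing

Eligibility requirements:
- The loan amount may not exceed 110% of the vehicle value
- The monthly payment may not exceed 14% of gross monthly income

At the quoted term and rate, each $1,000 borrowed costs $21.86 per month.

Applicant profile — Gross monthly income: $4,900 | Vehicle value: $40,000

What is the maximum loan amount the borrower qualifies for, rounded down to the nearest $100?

Payment cap: 14% × $4,900 = $686/month.
At $21.86 per $1,000, that supports 686/21.86 × 1,000 ≈ $31,381 → $31,300.
LTV cap: 110% × $40,000 = $44,000 → $44,000.
Binding constraint: payment-to-income.

$31,300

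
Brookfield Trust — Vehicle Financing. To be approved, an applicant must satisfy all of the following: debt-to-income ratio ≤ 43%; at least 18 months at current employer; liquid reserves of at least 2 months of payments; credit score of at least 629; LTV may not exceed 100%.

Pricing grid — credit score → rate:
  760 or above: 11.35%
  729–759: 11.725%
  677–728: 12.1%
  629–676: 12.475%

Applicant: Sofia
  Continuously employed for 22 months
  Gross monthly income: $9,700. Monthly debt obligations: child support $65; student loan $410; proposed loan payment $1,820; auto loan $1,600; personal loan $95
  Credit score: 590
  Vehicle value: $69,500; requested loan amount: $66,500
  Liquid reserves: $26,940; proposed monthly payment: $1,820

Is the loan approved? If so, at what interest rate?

Denied

Credit score 590 < 629 (below minimum)
Loan-to-value = 66,500/69,500 = 95.7% — pass (100% max)
Total monthly debts = (65 + 410 + 1,820 + 1,600 + 95) = 3,990. Debt-to-income = 3,990/9,700 = 41.1% — meets 43% limit
Reserves: 26,940 ÷ 1,820 = 14.8 months (meets 2-month minimum)
Employment 22 ≥ 18 months
Not all requirements met → denied.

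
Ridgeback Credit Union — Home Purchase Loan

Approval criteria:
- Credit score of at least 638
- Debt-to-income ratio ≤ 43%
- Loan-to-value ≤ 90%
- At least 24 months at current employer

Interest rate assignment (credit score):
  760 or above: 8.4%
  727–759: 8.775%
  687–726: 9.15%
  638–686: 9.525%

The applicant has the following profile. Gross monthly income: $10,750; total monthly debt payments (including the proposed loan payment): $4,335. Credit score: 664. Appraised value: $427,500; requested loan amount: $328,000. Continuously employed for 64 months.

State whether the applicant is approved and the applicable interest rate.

Approved at 9.525%

Credit score 664 ≥ 638 (meets minimum)
LTV: 328,000 ÷ 427,500 = 76.7%, within 90% cap
Debt-to-income = 4,335/10,750 = 40.3% — meets 43% limit
Employment 64 ≥ 24 months
All requirements met. Score 664 falls in the 638–686 tier → 9.525%.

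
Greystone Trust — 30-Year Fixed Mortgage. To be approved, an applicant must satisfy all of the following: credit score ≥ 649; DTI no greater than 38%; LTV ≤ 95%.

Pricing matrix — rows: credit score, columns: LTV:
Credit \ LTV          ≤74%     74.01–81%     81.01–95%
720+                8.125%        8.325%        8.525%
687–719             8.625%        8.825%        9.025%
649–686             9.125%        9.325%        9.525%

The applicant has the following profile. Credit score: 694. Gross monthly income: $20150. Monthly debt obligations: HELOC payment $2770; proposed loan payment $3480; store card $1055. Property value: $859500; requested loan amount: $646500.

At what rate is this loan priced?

8.825%

Credit score 694 ≥ 649; Total monthly debts = (2,770 + 3,480 + 1,055) = 7,305. DTI: 7,305 ÷ 20,150 = 36.3%, within the 38% cap
Loan-to-value = 646,500/859,500 = 75.2% — pass (95% max)
Score 694 is in the 687–719 band; LTV 75.2% is in the 74.01–81% band → 8.825%.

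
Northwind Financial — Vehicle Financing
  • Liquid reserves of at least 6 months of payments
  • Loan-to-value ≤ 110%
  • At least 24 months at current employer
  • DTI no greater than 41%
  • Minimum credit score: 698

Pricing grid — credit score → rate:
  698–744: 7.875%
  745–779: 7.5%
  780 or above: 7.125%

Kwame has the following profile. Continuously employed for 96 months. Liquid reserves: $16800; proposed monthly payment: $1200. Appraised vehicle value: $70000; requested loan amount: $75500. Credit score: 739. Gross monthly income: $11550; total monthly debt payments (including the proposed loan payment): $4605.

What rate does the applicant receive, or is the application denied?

Approved at 7.875%

Credit score 739 ≥ 698 (meets minimum)
Reserves: 16,800 ÷ 1,200 = 14.0 months (meets 6-month minimum)
Employment 96 ≥ 24 months
Debt-to-income = 4,605/11,550 = 39.9% — meets 41% limit
LTV = 75,500/70,000 = 107.9% ≤ 110%
All requirements met. Score 739 falls in the 698–744 tier → 7.875%.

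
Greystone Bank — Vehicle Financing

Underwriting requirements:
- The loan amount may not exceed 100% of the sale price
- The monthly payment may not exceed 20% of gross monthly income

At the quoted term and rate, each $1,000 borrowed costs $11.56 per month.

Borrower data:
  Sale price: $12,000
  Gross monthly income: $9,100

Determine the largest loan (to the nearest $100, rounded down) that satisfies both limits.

$12,000

Payment cap: 20% × $9,100 = $1,820/month.
At $11.56 per $1,000, that supports 1,820/11.56 × 1,000 ≈ $157,439 → $157,400.
LTV cap: 100% × $12,000 = $12,000 → $12,000.
Binding constraint: loan-to-value.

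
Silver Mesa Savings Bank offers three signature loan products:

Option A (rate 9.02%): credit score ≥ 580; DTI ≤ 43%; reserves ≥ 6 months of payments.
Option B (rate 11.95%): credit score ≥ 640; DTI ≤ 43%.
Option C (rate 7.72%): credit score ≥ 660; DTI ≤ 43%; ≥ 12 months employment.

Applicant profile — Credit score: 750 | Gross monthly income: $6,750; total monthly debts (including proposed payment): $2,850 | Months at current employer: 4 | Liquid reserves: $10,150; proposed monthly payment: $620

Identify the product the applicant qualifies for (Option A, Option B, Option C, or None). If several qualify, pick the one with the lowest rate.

Option A

DTI = 2,850/6,750 = 42.2%.
Reserves = 10,150/620 = 16.4 months.
Option A: score 750 ≥ 580; DTI 42.2% ≤ 43%; reserves 16.4 ≥ 6 mo → qualifies.
Option B: score 750 ≥ 640; DTI 42.2% ≤ 43% → qualifies.
Option C: score 750 ≥ 660; DTI 42.2% ≤ 43%; employment 4 < 12 mo → does not qualify.
Qualifying: Option A, Option B. Lowest rate is 9.02% → Option A.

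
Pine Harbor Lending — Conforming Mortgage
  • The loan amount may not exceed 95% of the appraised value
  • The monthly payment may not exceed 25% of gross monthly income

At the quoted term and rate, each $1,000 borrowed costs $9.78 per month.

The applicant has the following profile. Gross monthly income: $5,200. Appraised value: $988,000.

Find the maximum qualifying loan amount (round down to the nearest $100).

Payment cap: 25% × $5,200 = $1,300/month.
At $9.78 per $1,000, that supports 1,300/9.78 × 1,000 ≈ $132,924 → $132,900.
LTV cap: 95% × $988,000 = $938,600 → $938,600.
Binding constraint: payment-to-income.

$132,900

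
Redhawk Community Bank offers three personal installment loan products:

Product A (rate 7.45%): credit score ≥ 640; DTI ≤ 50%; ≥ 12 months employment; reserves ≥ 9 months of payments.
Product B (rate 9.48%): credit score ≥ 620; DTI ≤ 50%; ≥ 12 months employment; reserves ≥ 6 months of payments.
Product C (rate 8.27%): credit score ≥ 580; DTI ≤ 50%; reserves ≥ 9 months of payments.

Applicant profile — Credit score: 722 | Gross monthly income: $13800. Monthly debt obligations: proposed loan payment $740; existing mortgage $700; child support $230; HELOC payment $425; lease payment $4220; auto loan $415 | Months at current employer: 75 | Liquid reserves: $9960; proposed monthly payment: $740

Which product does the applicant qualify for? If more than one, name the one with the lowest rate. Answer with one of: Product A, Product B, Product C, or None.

Product A

Total debts = (740 + 700 + 230 + 425 + 4,220 + 415) = 6,730; DTI = 6,730/13,800 = 48.8%.
Reserves = 9,960/740 = 13.5 months.
Product A: score 722 ≥ 640; DTI 48.8% ≤ 50%; employment 75 ≥ 12 mo; reserves 13.5 ≥ 9 mo → qualifies.
Product B: score 722 ≥ 620; DTI 48.8% ≤ 50%; employment 75 ≥ 12 mo; reserves 13.5 ≥ 6 mo → qualifies.
Product C: score 722 ≥ 580; DTI 48.8% ≤ 50%; reserves 13.5 ≥ 9 mo → qualifies.
Qualifying: Product A, Product B, Product C. Lowest rate is 7.45% → Product A.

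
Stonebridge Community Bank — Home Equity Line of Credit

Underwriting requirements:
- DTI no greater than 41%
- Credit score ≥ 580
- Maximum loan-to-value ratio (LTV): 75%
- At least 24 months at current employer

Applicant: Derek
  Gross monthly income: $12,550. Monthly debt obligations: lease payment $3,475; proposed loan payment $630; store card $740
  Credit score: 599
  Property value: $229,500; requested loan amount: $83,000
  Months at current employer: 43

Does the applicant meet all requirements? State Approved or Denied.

Total monthly debts = (3,475 + 630 + 740) = 4,845. DTI = 4,845/12,550 = 38.6% ≤ 41%
Credit score 599 ≥ 580 (meets)
Loan-to-value = 83,000/229,500 = 36.2% — pass (75% max)
Employment 43 ≥ 24 months
All criteria satisfied.

Approved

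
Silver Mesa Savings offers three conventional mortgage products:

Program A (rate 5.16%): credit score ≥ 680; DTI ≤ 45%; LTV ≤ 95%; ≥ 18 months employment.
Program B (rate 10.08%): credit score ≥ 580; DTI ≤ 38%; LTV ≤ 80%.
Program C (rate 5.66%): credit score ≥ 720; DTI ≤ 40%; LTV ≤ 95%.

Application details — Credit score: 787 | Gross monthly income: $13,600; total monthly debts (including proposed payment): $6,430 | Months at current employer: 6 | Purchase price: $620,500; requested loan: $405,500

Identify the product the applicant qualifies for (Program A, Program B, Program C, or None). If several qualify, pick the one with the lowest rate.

None

DTI = 6,430/13,600 = 47.3%.
LTV = 405,500/620,500 = 65.4%.
Program A: score 787 ≥ 680; DTI 47.3% > 45%; LTV 65.4% ≤ 95%; employment 6 < 18 mo → does not qualify.
Program B: score 787 ≥ 580; DTI 47.3% > 38%; LTV 65.4% ≤ 80% → does not qualify.
Program C: score 787 ≥ 720; DTI 47.3% > 40%; LTV 65.4% ≤ 95% → does not qualify.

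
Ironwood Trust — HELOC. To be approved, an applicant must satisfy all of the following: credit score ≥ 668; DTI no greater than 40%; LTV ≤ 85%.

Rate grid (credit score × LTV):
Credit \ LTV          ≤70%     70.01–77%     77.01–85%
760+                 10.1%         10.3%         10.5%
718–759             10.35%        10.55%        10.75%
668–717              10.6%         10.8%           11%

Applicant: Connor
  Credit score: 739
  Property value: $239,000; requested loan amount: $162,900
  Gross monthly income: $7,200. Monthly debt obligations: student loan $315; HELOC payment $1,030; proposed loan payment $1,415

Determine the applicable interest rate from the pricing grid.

Credit score 739 ≥ 668; Total monthly debts = (315 + 1,030 + 1,415) = 2,760. DTI = 2,760/7,200 = 38.3% ≤ 40%
LTV = 162,900/239,000 = 68.2% ≤ 85%
Credit 739 → row 718–759; LTV 68.2% → column ≤70%. Grid cell → 10.35%.

10.35%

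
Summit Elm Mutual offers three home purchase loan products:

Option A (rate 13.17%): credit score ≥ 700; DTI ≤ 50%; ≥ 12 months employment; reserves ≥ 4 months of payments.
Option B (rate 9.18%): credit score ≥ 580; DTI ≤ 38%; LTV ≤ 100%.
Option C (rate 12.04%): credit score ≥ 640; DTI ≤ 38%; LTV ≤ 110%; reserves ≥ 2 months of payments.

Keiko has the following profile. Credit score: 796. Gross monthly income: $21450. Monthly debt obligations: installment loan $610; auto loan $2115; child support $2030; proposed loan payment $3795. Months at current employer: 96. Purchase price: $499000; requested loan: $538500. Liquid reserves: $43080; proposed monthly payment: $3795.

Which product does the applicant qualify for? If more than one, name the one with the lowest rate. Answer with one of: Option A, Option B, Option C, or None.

Option A

Total debts = (610 + 2,115 + 2,030 + 3,795) = 8,550; DTI = 8,550/21,450 = 39.9%.
LTV = 538,500/499,000 = 107.9%.
Reserves = 43,080/3,795 = 11.4 months.
Option A: score 796 ≥ 700; DTI 39.9% ≤ 50%; employment 96 ≥ 12 mo; reserves 11.4 ≥ 4 mo → qualifies.
Option B: score 796 ≥ 580; DTI 39.9% > 38%; LTV 107.9% > 100% → does not qualify.
Option C: score 796 ≥ 640; DTI 39.9% > 38%; LTV 107.9% ≤ 110%; reserves 11.4 ≥ 2 mo → does not qualify.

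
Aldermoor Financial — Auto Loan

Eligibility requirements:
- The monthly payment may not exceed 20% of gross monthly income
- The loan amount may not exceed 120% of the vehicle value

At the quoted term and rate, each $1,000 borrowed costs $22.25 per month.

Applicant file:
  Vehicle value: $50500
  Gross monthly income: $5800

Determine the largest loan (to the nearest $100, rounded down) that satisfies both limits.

$52,100

Payment cap: 20% × $5,800 = $1,160/month.
At $22.25 per $1,000, that supports 1,160/22.25 × 1,000 ≈ $52,134 → $52,100.
LTV cap: 120% × $50,500 = $60,600 → $60,600.
Binding constraint: payment-to-income.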